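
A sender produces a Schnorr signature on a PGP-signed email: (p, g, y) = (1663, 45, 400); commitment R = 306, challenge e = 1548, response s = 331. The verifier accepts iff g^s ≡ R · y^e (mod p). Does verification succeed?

g^s mod p:
Squares mod 1663: 45^1≡45, 45^2≡362, 45^4≡1330, 45^8≡1131, 45^16≡314, 45^32≡479, 45^64≡1610, 45^128≡1146, 45^256≡1209
331 = 256 + 64 + 8 + 2 + 1, so 45^331 ≡ 1209·1610·1131·362·45 ≡ 806 (mod 1663)
R · y^e mod p:
Squares mod 1663: 400^1≡400, 400^2≡352, 400^4≡842, 400^8≡526, 400^16≡618, 400^32≡1097, 400^64≡1060, 400^128≡1075, 400^256≡1503, 400^512≡655, 400^1024≡1634
1548 = 1024 + 512 + 8 + 4, so 400^1548 ≡ 1634·655·526·842 ≡ 970 (mod 1663)
306·970 = 296820 ≡ 806 (mod 1663)
806 ≡ 806 (mod 1663); signature holds.

passes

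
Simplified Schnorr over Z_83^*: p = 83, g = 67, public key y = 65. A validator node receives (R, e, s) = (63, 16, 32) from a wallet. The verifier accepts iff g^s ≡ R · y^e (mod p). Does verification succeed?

fails

g^s mod p:
67^2 = 4489 ≡ 7
67^4 ≡ 7^2 = 49
67^8 ≡ 49^2 = 2401 ≡ 77
67^16 ≡ 77^2 = 5929 ≡ 36
67^32 ≡ 36^2 = 1296 ≡ 51
R · y^e mod p:
65^2 = 4225 ≡ 75
65^4 ≡ 75^2 = 5625 ≡ 64
65^8 ≡ 64^2 = 4096 ≡ 29
65^16 ≡ 29^2 = 841 ≡ 11
63·11 = 693 ≡ 29 (mod 83)
51 ≠ 29; the check fails.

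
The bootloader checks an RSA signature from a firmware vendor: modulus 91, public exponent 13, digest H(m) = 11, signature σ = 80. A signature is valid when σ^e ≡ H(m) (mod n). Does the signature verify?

σ^13 mod 91 = 80
σ^13 mod 91 = 80, but H(m) = 11.

does not verify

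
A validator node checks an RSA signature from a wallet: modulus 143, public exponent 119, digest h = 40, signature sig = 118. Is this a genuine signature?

genuine

sig^119 mod 143 = 40
Since 40 equals the digest 40, verification succeeds.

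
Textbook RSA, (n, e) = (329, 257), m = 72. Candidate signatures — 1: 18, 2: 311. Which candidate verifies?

1

Candidate 1: 18^2 = 324; 18^4 ≡ 324^2 = 104976 ≡ 25; 18^8 ≡ 25^2 = 625 ≡ 296; 18^16 ≡ 296^2 = 87616 ≡ 102; 18^32 ≡ 102^2 = 10404 ≡ 205; 18^64 ≡ 205^2 = 42025 ≡ 242; 18^128 ≡ 242^2 = 58564 ≡ 2; 18^256 ≡ 2^2 = 4; 257 = 256 + 1, so 18^257 ≡ 4·18 ≡ 72 (mod 329)
  → matches m = 72
Candidate 2: 311^2 = 96721 ≡ 324; 311^4 ≡ 324^2 = 104976 ≡ 25; 311^8 ≡ 25^2 = 625 ≡ 296; 311^16 ≡ 296^2 = 87616 ≡ 102; 311^32 ≡ 102^2 = 10404 ≡ 205; 311^64 ≡ 205^2 = 42025 ≡ 242; 311^128 ≡ 242^2 = 58564 ≡ 2; 311^256 ≡ 2^2 = 4; 257 = 256 + 1, so 311^257 ≡ 4·311 ≡ 257 (mod 329)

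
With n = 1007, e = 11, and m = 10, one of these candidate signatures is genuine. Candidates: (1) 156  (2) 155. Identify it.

Candidate 1: Squares mod 1007: 156^1≡156, 156^2≡168, 156^4≡28, 156^8≡784; 11 = 8 + 2 + 1, so 156^11 ≡ 784·168·156 ≡ 244 (mod 1007)
Candidate 2: Squares mod 1007: 155^1≡155, 155^2≡864, 155^4≡309, 155^8≡823; 11 = 8 + 2 + 1, so 155^11 ≡ 823·864·155 ≡ 10 (mod 1007)
  → matches m = 10

2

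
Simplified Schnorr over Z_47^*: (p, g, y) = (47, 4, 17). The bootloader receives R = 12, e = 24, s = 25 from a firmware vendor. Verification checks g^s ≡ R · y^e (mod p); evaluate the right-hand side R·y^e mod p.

16

17^2 = 289 ≡ 7
17^4 ≡ 7^2 = 49 ≡ 2
17^8 ≡ 2^2 = 4
17^16 ≡ 4^2 = 16
24 = 16 + 8, so 17^24 ≡ 16·4 ≡ 17 (mod 47)
R · y^e ≡ 12·17 = 204 ≡ 16 (mod 47)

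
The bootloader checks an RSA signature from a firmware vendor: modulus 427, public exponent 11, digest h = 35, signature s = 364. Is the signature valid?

invalid

s^2 ≡ 364^2 = 132496 ≡ 126
s^4 ≡ 126^2 = 15876 ≡ 77
s^8 ≡ 77^2 = 5929 ≡ 378
11 = 8 + 2 + 1, so s^11 ≡ 378·126·364 ≡ 392 (mod 427)
The recovered value 392 does not match the digest 35.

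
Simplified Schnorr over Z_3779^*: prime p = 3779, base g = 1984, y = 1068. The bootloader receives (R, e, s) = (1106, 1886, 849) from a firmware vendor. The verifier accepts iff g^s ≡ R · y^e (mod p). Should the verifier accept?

accept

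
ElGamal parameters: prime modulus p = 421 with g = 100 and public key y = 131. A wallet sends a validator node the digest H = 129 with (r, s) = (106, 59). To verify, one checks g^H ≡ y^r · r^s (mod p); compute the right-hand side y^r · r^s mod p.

394

131^2 = 17161 ≡ 321
131^4 ≡ 321^2 = 103041 ≡ 317
131^8 ≡ 317^2 = 100489 ≡ 291
131^16 ≡ 291^2 = 84681 ≡ 60
131^32 ≡ 60^2 = 3600 ≡ 232
131^64 ≡ 232^2 = 53824 ≡ 357
106 = 64 + 32 + 8 + 2, so 131^106 ≡ 357·232·291·321 ≡ 290 (mod 421)
106^2 = 11236 ≡ 290
106^4 ≡ 290^2 = 84100 ≡ 321
106^8 ≡ 321^2 = 103041 ≡ 317
106^16 ≡ 317^2 = 100489 ≡ 291
106^32 ≡ 291^2 = 84681 ≡ 60
59 = 32 + 16 + 8 + 2 + 1, so 106^59 ≡ 60·291·317·290·106 ≡ 373 (mod 421)
y^r · r^s ≡ 290·373 = 108170 ≡ 394 (mod 421)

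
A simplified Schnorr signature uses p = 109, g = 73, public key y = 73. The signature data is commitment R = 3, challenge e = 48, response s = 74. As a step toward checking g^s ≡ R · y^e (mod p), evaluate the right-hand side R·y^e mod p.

7

73^2 = 5329 ≡ 97
73^4 ≡ 97^2 = 9409 ≡ 35
73^8 ≡ 35^2 = 1225 ≡ 26
73^16 ≡ 26^2 = 676 ≡ 22
73^32 ≡ 22^2 = 484 ≡ 48
48 = 32 + 16, so 73^48 ≡ 48·22 ≡ 75 (mod 109)
R · y^e ≡ 3·75 = 225 ≡ 7 (mod 109)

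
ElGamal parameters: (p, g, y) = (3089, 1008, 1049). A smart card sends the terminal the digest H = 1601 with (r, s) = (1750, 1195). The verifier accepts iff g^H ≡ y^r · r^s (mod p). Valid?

yes

Left side g^H mod p:
Squares mod 3089: 1008^1≡1008, 1008^2≡2872, 1008^4≡754, 1008^8≡140, 1008^16≡1066, 1008^32≡2693, 1008^64≡2366, 1008^128≡688, 1008^256≡727, 1008^512≡310, 1008^1024≡341
1601 = 1024 + 512 + 64 + 1, so 1008^1601 ≡ 341·310·2366·1008 ≡ 2208 (mod 3089)
Right side y^r · r^s mod p:
Squares mod 3089: 1049^1≡1049, 1049^2≡717, 1049^4≡1315, 1049^8≡2474, 1049^16≡1367, 1049^32≡2933, 1049^64≡2713, 1049^128≡2371, 1049^256≡2750, 1049^512≡628, 1049^1024≡2081
1750 = 1024 + 512 + 128 + 64 + 16 + 4 + 2, so 1049^1750 ≡ 2081·628·2371·2713·1367·1315·717 ≡ 1168 (mod 3089)
Squares mod 3089: 1750^1≡1750, 1750^2≡1301, 1750^4≡2918, 1750^8≡1440, 1750^16≡881, 1750^32≡822, 1750^64≡2282, 1750^128≡2559, 1750^256≡2890, 1750^512≡2533, 1750^1024≡236
1195 = 1024 + 128 + 32 + 8 + 2 + 1, so 1750^1195 ≡ 236·2559·822·1440·1301·1750 ≡ 2837 (mod 3089)
1168·2837 = 3313616 ≡ 2208 (mod 3089)
2208 ≡ 2208 (mod 3089), so the signature is genuine.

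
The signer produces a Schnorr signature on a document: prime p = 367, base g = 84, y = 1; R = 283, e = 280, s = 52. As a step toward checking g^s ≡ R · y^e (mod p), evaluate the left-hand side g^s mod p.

283

84^52 mod 367 = 283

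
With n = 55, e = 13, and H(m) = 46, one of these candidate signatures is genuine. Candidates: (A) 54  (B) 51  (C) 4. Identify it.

B

Candidate A: Squares mod 55: 54^1≡54, 54^2≡1, 54^4≡1, 54^8≡1; 13 = 8 + 4 + 1, so 54^13 ≡ 1·1·54 ≡ 54 (mod 55)
Candidate B: Squares mod 55: 51^1≡51, 51^2≡16, 51^4≡36, 51^8≡31; 13 = 8 + 4 + 1, so 51^13 ≡ 31·36·51 ≡ 46 (mod 55)
  → matches H(m) = 46
Candidate C: Squares mod 55: 4^1≡4, 4^2≡16, 4^4≡36, 4^8≡31; 13 = 8 + 4 + 1, so 4^13 ≡ 31·36·4 ≡ 9 (mod 55)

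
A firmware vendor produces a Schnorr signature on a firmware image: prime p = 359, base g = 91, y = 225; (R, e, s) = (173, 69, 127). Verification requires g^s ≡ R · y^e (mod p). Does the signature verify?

does not verify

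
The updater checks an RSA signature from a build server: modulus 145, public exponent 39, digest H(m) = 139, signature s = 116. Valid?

no

s^2 ≡ 116^2 = 13456 ≡ 116
s^4 ≡ 116^2 = 13456 ≡ 116
s^8 ≡ 116^2 = 13456 ≡ 116
s^16 ≡ 116^2 = 13456 ≡ 116
s^32 ≡ 116^2 = 13456 ≡ 116
39 = 32 + 4 + 2 + 1, so s^39 ≡ 116·116·116·116 ≡ 116 (mod 145)
116 ≠ 139, so verification fails.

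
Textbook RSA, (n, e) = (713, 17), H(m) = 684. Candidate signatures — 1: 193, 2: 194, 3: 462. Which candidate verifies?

Candidate 1: Squares mod 713: 193^1≡193, 193^2≡173, 193^4≡696, 193^8≡289, 193^16≡100; 17 = 16 + 1, so 193^17 ≡ 100·193 ≡ 49 (mod 713)
Candidate 2: Squares mod 713: 194^1≡194, 194^2≡560, 194^4≡593, 194^8≡140, 194^16≡349; 17 = 16 + 1, so 194^17 ≡ 349·194 ≡ 684 (mod 713)
  → matches H(m) = 684
Candidate 3: Squares mod 713: 462^1≡462, 462^2≡257, 462^4≡453, 462^8≡578, 462^16≡400; 17 = 16 + 1, so 462^17 ≡ 400·462 ≡ 133 (mod 713)

2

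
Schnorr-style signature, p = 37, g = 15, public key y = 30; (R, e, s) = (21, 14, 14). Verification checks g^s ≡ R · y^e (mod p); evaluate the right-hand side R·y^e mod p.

4

Squares mod 37: 30^1≡30, 30^2≡12, 30^4≡33, 30^8≡16
14 = 8 + 4 + 2, so 30^14 ≡ 16·33·12 ≡ 9 (mod 37)
R · y^e ≡ 21·9 = 189 ≡ 4 (mod 37)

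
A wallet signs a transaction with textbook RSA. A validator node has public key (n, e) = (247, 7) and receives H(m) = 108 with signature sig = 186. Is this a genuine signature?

sig^2 ≡ 186^2 = 34596 ≡ 16
sig^4 ≡ 16^2 = 256 ≡ 9
7 = 4 + 2 + 1, so sig^7 ≡ 9·16·186 ≡ 108 (mod 247)
sig^7 mod 247 = 108 matches H(m).

genuine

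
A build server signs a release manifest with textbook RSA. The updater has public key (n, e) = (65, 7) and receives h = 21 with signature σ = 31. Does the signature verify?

σ^7 mod 65 = 21
σ^7 mod 65 = 21 matches h.

verifies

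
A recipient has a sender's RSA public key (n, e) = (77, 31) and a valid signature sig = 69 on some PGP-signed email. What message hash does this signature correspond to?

sig^2 ≡ 69^2 = 4761 ≡ 64
sig^4 ≡ 64^2 = 4096 ≡ 15
sig^8 ≡ 15^2 = 225 ≡ 71
sig^16 ≡ 71^2 = 5041 ≡ 36
31 = 16 + 8 + 4 + 2 + 1, so sig^31 ≡ 36·71·15·64·69 ≡ 69 (mod 77)

69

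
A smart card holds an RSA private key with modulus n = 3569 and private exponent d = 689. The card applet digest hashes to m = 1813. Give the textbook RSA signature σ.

2531

m^2 ≡ 1813^2 = 3286969 ≡ 3489
m^4 ≡ 3489^2 = 12173121 ≡ 2831
m^8 ≡ 2831^2 = 8014561 ≡ 2156
m^16 ≡ 2156^2 = 4648336 ≡ 1498
m^32 ≡ 1498^2 = 2244004 ≡ 2672
m^64 ≡ 2672^2 = 7139584 ≡ 1584
m^128 ≡ 1584^2 = 2509056 ≡ 49
m^256 ≡ 49^2 = 2401
m^512 ≡ 2401^2 = 5764801 ≡ 866
689 = 512 + 128 + 32 + 16 + 1, so m^689 ≡ 866·49·2672·1498·1813 ≡ 2531 (mod 3569)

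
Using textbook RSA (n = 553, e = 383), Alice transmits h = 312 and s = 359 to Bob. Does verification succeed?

s^383 mod 553 = 312
Since 312 equals the digest 312, verification succeeds.

passes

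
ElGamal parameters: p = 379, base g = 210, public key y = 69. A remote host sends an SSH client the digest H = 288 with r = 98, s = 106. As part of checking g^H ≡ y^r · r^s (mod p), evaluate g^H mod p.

217

Squares mod 379: 210^1≡210, 210^2≡136, 210^4≡304, 210^8≡319, 210^16≡189, 210^32≡95, 210^64≡308, 210^128≡114, 210^256≡110
288 = 256 + 32, so 210^288 ≡ 110·95 ≡ 217 (mod 379)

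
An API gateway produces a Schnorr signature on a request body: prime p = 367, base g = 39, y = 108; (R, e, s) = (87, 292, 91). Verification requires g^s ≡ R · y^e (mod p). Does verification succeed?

fails

g^s mod p:
39^2 = 1521 ≡ 53
39^4 ≡ 53^2 = 2809 ≡ 240
39^8 ≡ 240^2 = 57600 ≡ 348
39^16 ≡ 348^2 = 121104 ≡ 361
39^32 ≡ 361^2 = 130321 ≡ 36
39^64 ≡ 36^2 = 1296 ≡ 195
91 = 64 + 16 + 8 + 2 + 1, so 39^91 ≡ 195·361·348·53·39 ≡ 276 (mod 367)
R · y^e mod p:
108^2 = 11664 ≡ 287
108^4 ≡ 287^2 = 82369 ≡ 161
108^8 ≡ 161^2 = 25921 ≡ 231
108^16 ≡ 231^2 = 53361 ≡ 146
108^32 ≡ 146^2 = 21316 ≡ 30
108^64 ≡ 30^2 = 900 ≡ 166
108^128 ≡ 166^2 = 27556 ≡ 31
108^256 ≡ 31^2 = 961 ≡ 227
292 = 256 + 32 + 4, so 108^292 ≡ 227·30·161 ≡ 181 (mod 367)
87·181 = 15747 ≡ 333 (mod 367)
276 ≠ 333; the check fails.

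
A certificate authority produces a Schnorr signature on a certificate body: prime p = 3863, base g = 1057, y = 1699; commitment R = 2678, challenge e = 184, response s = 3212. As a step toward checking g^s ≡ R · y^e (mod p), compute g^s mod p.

1057^3212 mod 3863 = 82

82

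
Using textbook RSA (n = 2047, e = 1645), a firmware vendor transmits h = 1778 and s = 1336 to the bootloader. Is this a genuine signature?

forged

s^2 ≡ 1336^2 = 1784896 ≡ 1959
s^4 ≡ 1959^2 = 3837681 ≡ 1603
s^8 ≡ 1603^2 = 2569609 ≡ 624
s^16 ≡ 624^2 = 389376 ≡ 446
s^32 ≡ 446^2 = 198916 ≡ 357
s^64 ≡ 357^2 = 127449 ≡ 535
s^128 ≡ 535^2 = 286225 ≡ 1692
s^256 ≡ 1692^2 = 2862864 ≡ 1158
s^512 ≡ 1158^2 = 1340964 ≡ 179
s^1024 ≡ 179^2 = 32041 ≡ 1336
1645 = 1024 + 512 + 64 + 32 + 8 + 4 + 1, so s^1645 ≡ 1336·179·535·357·624·1603·1336 ≡ 179 (mod 2047)
The recovered value 179 does not match the digest 1778.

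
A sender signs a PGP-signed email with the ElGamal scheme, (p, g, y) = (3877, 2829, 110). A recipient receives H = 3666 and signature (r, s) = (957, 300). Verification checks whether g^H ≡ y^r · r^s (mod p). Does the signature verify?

does not verify

Left side g^H mod p:
2829^3666 mod 3877 = 974
Right side y^r · r^s mod p:
110^957 mod 3877 = 907
957^300 mod 3877 = 2007
907·2007 = 1820349 ≡ 2036 (mod 3877)
974 ≠ 2036, so verification fails.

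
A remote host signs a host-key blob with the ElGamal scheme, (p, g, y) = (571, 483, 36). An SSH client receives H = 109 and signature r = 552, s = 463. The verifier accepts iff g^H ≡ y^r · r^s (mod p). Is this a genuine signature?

forged

Left side g^H mod p:
483^2 = 233289 ≡ 321
483^4 ≡ 321^2 = 103041 ≡ 261
483^8 ≡ 261^2 = 68121 ≡ 172
483^16 ≡ 172^2 = 29584 ≡ 463
483^32 ≡ 463^2 = 214369 ≡ 244
483^64 ≡ 244^2 = 59536 ≡ 152
109 = 64 + 32 + 8 + 4 + 1, so 483^109 ≡ 152·244·172·261·483 ≡ 21 (mod 571)
Right side y^r · r^s mod p:
36^2 = 1296 ≡ 154
36^4 ≡ 154^2 = 23716 ≡ 305
36^8 ≡ 305^2 = 93025 ≡ 523
36^16 ≡ 523^2 = 273529 ≡ 20
36^32 ≡ 20^2 = 400
36^64 ≡ 400^2 = 160000 ≡ 120
36^128 ≡ 120^2 = 14400 ≡ 125
36^256 ≡ 125^2 = 15625 ≡ 208
36^512 ≡ 208^2 = 43264 ≡ 439
552 = 512 + 32 + 8, so 36^552 ≡ 439·400·523 ≡ 302 (mod 571)
552^2 = 304704 ≡ 361
552^4 ≡ 361^2 = 130321 ≡ 133
552^8 ≡ 133^2 = 17689 ≡ 559
552^16 ≡ 559^2 = 312481 ≡ 144
552^32 ≡ 144^2 = 20736 ≡ 180
552^64 ≡ 180^2 = 32400 ≡ 424
552^128 ≡ 424^2 = 179776 ≡ 482
552^256 ≡ 482^2 = 232324 ≡ 498
463 = 256 + 128 + 64 + 8 + 4 + 2 + 1, so 552^463 ≡ 498·482·424·559·133·361·552 ≡ 406 (mod 571)
302·406 = 122612 ≡ 418 (mod 571)
21 ≠ 418, so verification fails.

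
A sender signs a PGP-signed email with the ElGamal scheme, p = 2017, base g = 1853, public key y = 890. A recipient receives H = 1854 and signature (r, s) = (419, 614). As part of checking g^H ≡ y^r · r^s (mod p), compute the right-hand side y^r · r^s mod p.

66

890^2 = 792100 ≡ 1436
890^4 ≡ 1436^2 = 2062096 ≡ 722
890^8 ≡ 722^2 = 521284 ≡ 898
890^16 ≡ 898^2 = 806404 ≡ 1621
890^32 ≡ 1621^2 = 2627641 ≡ 1507
890^64 ≡ 1507^2 = 2271049 ≡ 1924
890^128 ≡ 1924^2 = 3701776 ≡ 581
890^256 ≡ 581^2 = 337561 ≡ 722
419 = 256 + 128 + 32 + 2 + 1, so 890^419 ≡ 722·581·1507·1436·890 ≡ 789 (mod 2017)
419^2 = 175561 ≡ 82
419^4 ≡ 82^2 = 6724 ≡ 673
419^8 ≡ 673^2 = 452929 ≡ 1121
419^16 ≡ 1121^2 = 1256641 ≡ 50
419^32 ≡ 50^2 = 2500 ≡ 483
419^64 ≡ 483^2 = 233289 ≡ 1334
419^128 ≡ 1334^2 = 1779556 ≡ 562
419^256 ≡ 562^2 = 315844 ≡ 1192
419^512 ≡ 1192^2 = 1420864 ≡ 896
614 = 512 + 64 + 32 + 4 + 2, so 419^614 ≡ 896·1334·483·673·82 ≡ 1764 (mod 2017)
y^r · r^s ≡ 789·1764 = 1391796 ≡ 66 (mod 2017)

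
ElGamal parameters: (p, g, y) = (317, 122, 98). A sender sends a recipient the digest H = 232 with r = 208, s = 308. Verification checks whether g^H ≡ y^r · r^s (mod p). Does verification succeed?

Left side g^H mod p:
122^2 = 14884 ≡ 302
122^4 ≡ 302^2 = 91204 ≡ 225
122^8 ≡ 225^2 = 50625 ≡ 222
122^16 ≡ 222^2 = 49284 ≡ 149
122^32 ≡ 149^2 = 22201 ≡ 11
122^64 ≡ 11^2 = 121
122^128 ≡ 121^2 = 14641 ≡ 59
232 = 128 + 64 + 32 + 8, so 122^232 ≡ 59·121·11·222 ≡ 23 (mod 317)
Right side y^r · r^s mod p:
98^2 = 9604 ≡ 94
98^4 ≡ 94^2 = 8836 ≡ 277
98^8 ≡ 277^2 = 76729 ≡ 15
98^16 ≡ 15^2 = 225
98^32 ≡ 225^2 = 50625 ≡ 222
98^64 ≡ 222^2 = 49284 ≡ 149
98^128 ≡ 149^2 = 22201 ≡ 11
208 = 128 + 64 + 16, so 98^208 ≡ 11·149·225 ≡ 104 (mod 317)
208^2 = 43264 ≡ 152
208^4 ≡ 152^2 = 23104 ≡ 280
208^8 ≡ 280^2 = 78400 ≡ 101
208^16 ≡ 101^2 = 10201 ≡ 57
208^32 ≡ 57^2 = 3249 ≡ 79
208^64 ≡ 79^2 = 6241 ≡ 218
208^128 ≡ 218^2 = 47524 ≡ 291
208^256 ≡ 291^2 = 84681 ≡ 42
308 = 256 + 32 + 16 + 4, so 208^308 ≡ 42·79·57·280 ≡ 113 (mod 317)
104·113 = 11752 ≡ 23 (mod 317)
23 ≡ 23 (mod 317), so the signature is genuine.

passes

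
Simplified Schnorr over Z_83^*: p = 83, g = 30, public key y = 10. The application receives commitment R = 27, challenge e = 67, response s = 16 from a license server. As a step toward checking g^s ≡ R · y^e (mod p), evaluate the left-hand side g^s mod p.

30^2 = 900 ≡ 70
30^4 ≡ 70^2 = 4900 ≡ 3
30^8 ≡ 3^2 = 9
30^16 ≡ 9^2 = 81

81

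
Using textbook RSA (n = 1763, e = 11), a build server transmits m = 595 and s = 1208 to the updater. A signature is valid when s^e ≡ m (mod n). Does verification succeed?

s^2 ≡ 1208^2 = 1459264 ≡ 1263
s^4 ≡ 1263^2 = 1595169 ≡ 1417
s^8 ≡ 1417^2 = 2007889 ≡ 1595
11 = 8 + 2 + 1, so s^11 ≡ 1595·1263·1208 ≡ 772 (mod 1763)
772 ≠ 595, so verification fails.

fails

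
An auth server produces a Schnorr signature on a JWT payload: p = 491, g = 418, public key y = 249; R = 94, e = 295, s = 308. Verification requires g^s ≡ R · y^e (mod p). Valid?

no

g^s mod p:
418^2 = 174724 ≡ 419
418^4 ≡ 419^2 = 175561 ≡ 274
418^8 ≡ 274^2 = 75076 ≡ 444
418^16 ≡ 444^2 = 197136 ≡ 245
418^32 ≡ 245^2 = 60025 ≡ 123
418^64 ≡ 123^2 = 15129 ≡ 399
418^128 ≡ 399^2 = 159201 ≡ 117
418^256 ≡ 117^2 = 13689 ≡ 432
308 = 256 + 32 + 16 + 4, so 418^308 ≡ 432·123·245·274 ≡ 425 (mod 491)
R · y^e mod p:
249^2 = 62001 ≡ 135
249^4 ≡ 135^2 = 18225 ≡ 58
249^8 ≡ 58^2 = 3364 ≡ 418
249^16 ≡ 418^2 = 174724 ≡ 419
249^32 ≡ 419^2 = 175561 ≡ 274
249^64 ≡ 274^2 = 75076 ≡ 444
249^128 ≡ 444^2 = 197136 ≡ 245
249^256 ≡ 245^2 = 60025 ≡ 123
295 = 256 + 32 + 4 + 2 + 1, so 249^295 ≡ 123·274·58·135·249 ≡ 395 (mod 491)
94·395 = 37130 ≡ 305 (mod 491)
425 ≠ 305; the check fails.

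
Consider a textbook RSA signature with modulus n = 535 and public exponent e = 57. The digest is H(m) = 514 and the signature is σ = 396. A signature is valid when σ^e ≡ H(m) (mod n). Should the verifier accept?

Squares mod 535: σ^1≡396, σ^2≡61, σ^4≡511, σ^8≡41, σ^16≡76, σ^32≡426
57 = 32 + 16 + 8 + 1, so σ^57 ≡ 426·76·41·396 ≡ 511 (mod 535)
σ^57 mod 535 = 511, but H(m) = 514.

reject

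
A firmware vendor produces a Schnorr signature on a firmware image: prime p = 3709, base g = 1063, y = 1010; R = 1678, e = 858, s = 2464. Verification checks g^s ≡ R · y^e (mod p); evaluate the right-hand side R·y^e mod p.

1771

Squares mod 3709: 1010^1≡1010, 1010^2≡125, 1010^4≡789, 1010^8≡3118, 1010^16≡635, 1010^32≡2653, 1010^64≡2436, 1010^128≡3405, 1010^256≡3400, 1010^512≡2756
858 = 512 + 256 + 64 + 16 + 8 + 2, so 1010^858 ≡ 2756·3400·2436·635·3118·125 ≡ 1524 (mod 3709)
R · y^e ≡ 1678·1524 = 2557272 ≡ 1771 (mod 3709)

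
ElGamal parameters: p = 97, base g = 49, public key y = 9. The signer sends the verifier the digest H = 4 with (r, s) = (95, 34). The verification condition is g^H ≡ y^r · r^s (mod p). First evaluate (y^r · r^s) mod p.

91

9^2 = 81
9^4 ≡ 81^2 = 6561 ≡ 62
9^8 ≡ 62^2 = 3844 ≡ 61
9^16 ≡ 61^2 = 3721 ≡ 35
9^32 ≡ 35^2 = 1225 ≡ 61
9^64 ≡ 61^2 = 3721 ≡ 35
95 = 64 + 16 + 8 + 4 + 2 + 1, so 9^95 ≡ 35·35·61·62·81·9 ≡ 54 (mod 97)
95^2 = 9025 ≡ 4
95^4 ≡ 4^2 = 16
95^8 ≡ 16^2 = 256 ≡ 62
95^16 ≡ 62^2 = 3844 ≡ 61
95^32 ≡ 61^2 = 3721 ≡ 35
34 = 32 + 2, so 95^34 ≡ 35·4 ≡ 43 (mod 97)
y^r · r^s ≡ 54·43 = 2322 ≡ 91 (mod 97)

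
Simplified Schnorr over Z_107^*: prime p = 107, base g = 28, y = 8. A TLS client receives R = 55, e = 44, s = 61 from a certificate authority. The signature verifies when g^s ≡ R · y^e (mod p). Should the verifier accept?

g^s mod p:
28^2 = 784 ≡ 35
28^4 ≡ 35^2 = 1225 ≡ 48
28^8 ≡ 48^2 = 2304 ≡ 57
28^16 ≡ 57^2 = 3249 ≡ 39
28^32 ≡ 39^2 = 1521 ≡ 23
61 = 32 + 16 + 8 + 4 + 1, so 28^61 ≡ 23·39·57·48·28 ≡ 50 (mod 107)
R · y^e mod p:
8^2 = 64
8^4 ≡ 64^2 = 4096 ≡ 30
8^8 ≡ 30^2 = 900 ≡ 44
8^16 ≡ 44^2 = 1936 ≡ 10
8^32 ≡ 10^2 = 100
44 = 32 + 8 + 4, so 8^44 ≡ 100·44·30 ≡ 69 (mod 107)
55·69 = 3795 ≡ 50 (mod 107)
50 ≡ 50 (mod 107); signature holds.

accept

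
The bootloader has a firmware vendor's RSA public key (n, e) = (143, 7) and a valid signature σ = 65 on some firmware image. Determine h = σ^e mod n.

Squares mod 143: σ^1≡65, σ^2≡78, σ^4≡78
7 = 4 + 2 + 1, so σ^7 ≡ 78·78·65 ≡ 65 (mod 143)

65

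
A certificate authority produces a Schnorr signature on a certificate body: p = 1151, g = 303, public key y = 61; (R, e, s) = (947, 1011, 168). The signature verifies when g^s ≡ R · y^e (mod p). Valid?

no

g^s mod p:
303^168 mod 1151 = 1105
R · y^e mod p:
61^1011 mod 1151 = 104
947·104 = 98488 ≡ 653 (mod 1151)
1105 ≠ 653; the check fails.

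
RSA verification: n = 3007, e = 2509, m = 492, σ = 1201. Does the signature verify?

verifies

σ^2 ≡ 1201^2 = 1442401 ≡ 2048
σ^4 ≡ 2048^2 = 4194304 ≡ 2546
σ^8 ≡ 2546^2 = 6482116 ≡ 2031
σ^16 ≡ 2031^2 = 4124961 ≡ 2364
σ^32 ≡ 2364^2 = 5588496 ≡ 1490
σ^64 ≡ 1490^2 = 2220100 ≡ 934
σ^128 ≡ 934^2 = 872356 ≡ 326
σ^256 ≡ 326^2 = 106276 ≡ 1031
σ^512 ≡ 1031^2 = 1062961 ≡ 1490
σ^1024 ≡ 1490^2 = 2220100 ≡ 934
σ^2048 ≡ 934^2 = 872356 ≡ 326
2509 = 2048 + 256 + 128 + 64 + 8 + 4 + 1, so σ^2509 ≡ 326·1031·326·934·2031·2546·1201 ≡ 492 (mod 3007)
492 = m, so the signature checks out.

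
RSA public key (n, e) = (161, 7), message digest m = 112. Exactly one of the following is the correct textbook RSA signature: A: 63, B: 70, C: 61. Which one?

A

Candidate A: Squares mod 161: 63^1≡63, 63^2≡105, 63^4≡77; 7 = 4 + 2 + 1, so 63^7 ≡ 77·105·63 ≡ 112 (mod 161)
  → matches m = 112
Candidate B: Squares mod 161: 70^1≡70, 70^2≡70, 70^4≡70; 7 = 4 + 2 + 1, so 70^7 ≡ 70·70·70 ≡ 70 (mod 161)
Candidate C: Squares mod 161: 61^1≡61, 61^2≡18, 61^4≡2; 7 = 4 + 2 + 1, so 61^7 ≡ 2·18·61 ≡ 103 (mod 161)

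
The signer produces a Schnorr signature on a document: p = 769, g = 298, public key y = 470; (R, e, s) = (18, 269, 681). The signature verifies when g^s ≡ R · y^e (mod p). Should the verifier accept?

reject

g^s mod p:
298^681 mod 769 = 60
R · y^e mod p:
470^269 mod 769 = 761
18·761 = 13698 ≡ 625 (mod 769)
60 ≠ 625; the check fails.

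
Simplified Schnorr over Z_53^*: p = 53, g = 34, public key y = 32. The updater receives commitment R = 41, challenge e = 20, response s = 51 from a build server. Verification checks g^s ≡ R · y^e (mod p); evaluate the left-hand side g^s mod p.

Squares mod 53: 34^1≡34, 34^2≡43, 34^4≡47, 34^8≡36, 34^16≡24, 34^32≡46
51 = 32 + 16 + 2 + 1, so 34^51 ≡ 46·24·43·34 ≡ 39 (mod 53)

39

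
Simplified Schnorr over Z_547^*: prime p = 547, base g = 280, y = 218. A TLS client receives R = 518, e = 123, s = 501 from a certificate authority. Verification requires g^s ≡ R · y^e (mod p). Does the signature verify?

g^s mod p:
280^2 = 78400 ≡ 179
280^4 ≡ 179^2 = 32041 ≡ 315
280^8 ≡ 315^2 = 99225 ≡ 218
280^16 ≡ 218^2 = 47524 ≡ 482
280^32 ≡ 482^2 = 232324 ≡ 396
280^64 ≡ 396^2 = 156816 ≡ 374
280^128 ≡ 374^2 = 139876 ≡ 391
280^256 ≡ 391^2 = 152881 ≡ 268
501 = 256 + 128 + 64 + 32 + 16 + 4 + 1, so 280^501 ≡ 268·391·374·396·482·315·280 ≡ 483 (mod 547)
R · y^e mod p:
218^2 = 47524 ≡ 482
218^4 ≡ 482^2 = 232324 ≡ 396
218^8 ≡ 396^2 = 156816 ≡ 374
218^16 ≡ 374^2 = 139876 ≡ 391
218^32 ≡ 391^2 = 152881 ≡ 268
218^64 ≡ 268^2 = 71824 ≡ 167
123 = 64 + 32 + 16 + 8 + 2 + 1, so 218^123 ≡ 167·268·391·374·482·218 ≡ 268 (mod 547)
518·268 = 138824 ≡ 433 (mod 547)
483 ≠ 433; the check fails.

does not verify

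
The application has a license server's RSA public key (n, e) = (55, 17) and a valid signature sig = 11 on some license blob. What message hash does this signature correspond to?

sig^2 ≡ 11^2 = 121 ≡ 11
sig^4 ≡ 11^2 = 121 ≡ 11
sig^8 ≡ 11^2 = 121 ≡ 11
sig^16 ≡ 11^2 = 121 ≡ 11
17 = 16 + 1, so sig^17 ≡ 11·11 ≡ 11 (mod 55)

11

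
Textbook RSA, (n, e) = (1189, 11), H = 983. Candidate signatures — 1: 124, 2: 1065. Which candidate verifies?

Candidate 1: 124^2 = 15376 ≡ 1108; 124^4 ≡ 1108^2 = 1227664 ≡ 616; 124^8 ≡ 616^2 = 379456 ≡ 165; 11 = 8 + 2 + 1, so 124^11 ≡ 165·1108·124 ≡ 206 (mod 1189)
Candidate 2: 1065^2 = 1134225 ≡ 1108; 1065^4 ≡ 1108^2 = 1227664 ≡ 616; 1065^8 ≡ 616^2 = 379456 ≡ 165; 11 = 8 + 2 + 1, so 1065^11 ≡ 165·1108·1065 ≡ 983 (mod 1189)
  → matches H = 983

2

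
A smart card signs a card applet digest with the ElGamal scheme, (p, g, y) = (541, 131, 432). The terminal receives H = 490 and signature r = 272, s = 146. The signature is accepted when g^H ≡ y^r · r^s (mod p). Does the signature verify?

Left side g^H mod p:
131^490 mod 541 = 483
Right side y^r · r^s mod p:
432^272 mod 541 = 520
272^146 mod 541 = 518
520·518 = 269360 ≡ 483 (mod 541)
483 ≡ 483 (mod 541), so the signature is genuine.

verifies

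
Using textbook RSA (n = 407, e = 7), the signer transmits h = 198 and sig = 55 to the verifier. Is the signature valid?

valid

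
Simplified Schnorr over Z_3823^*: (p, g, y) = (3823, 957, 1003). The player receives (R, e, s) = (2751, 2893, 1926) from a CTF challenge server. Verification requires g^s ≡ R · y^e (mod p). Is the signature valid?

g^s mod p:
957^1926 mod 3823 = 3525
R · y^e mod p:
1003^2893 mod 3823 = 93
2751·93 = 255843 ≡ 3525 (mod 3823)
3525 ≡ 3525 (mod 3823); signature holds.

valid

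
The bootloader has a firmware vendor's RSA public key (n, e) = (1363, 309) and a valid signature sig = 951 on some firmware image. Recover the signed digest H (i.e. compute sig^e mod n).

52

sig^2 ≡ 951^2 = 904401 ≡ 732
sig^4 ≡ 732^2 = 535824 ≡ 165
sig^8 ≡ 165^2 = 27225 ≡ 1328
sig^16 ≡ 1328^2 = 1763584 ≡ 1225
sig^32 ≡ 1225^2 = 1500625 ≡ 1325
sig^64 ≡ 1325^2 = 1755625 ≡ 81
sig^128 ≡ 81^2 = 6561 ≡ 1109
sig^256 ≡ 1109^2 = 1229881 ≡ 455
309 = 256 + 32 + 16 + 4 + 1, so sig^309 ≡ 455·1325·1225·165·951 ≡ 52 (mod 1363)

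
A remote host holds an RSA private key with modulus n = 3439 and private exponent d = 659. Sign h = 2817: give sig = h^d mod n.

2514

h^2 ≡ 2817^2 = 7935489 ≡ 1716
h^4 ≡ 1716^2 = 2944656 ≡ 872
h^8 ≡ 872^2 = 760384 ≡ 365
h^16 ≡ 365^2 = 133225 ≡ 2543
h^32 ≡ 2543^2 = 6466849 ≡ 1529
h^64 ≡ 1529^2 = 2337841 ≡ 2760
h^128 ≡ 2760^2 = 7617600 ≡ 215
h^256 ≡ 215^2 = 46225 ≡ 1518
h^512 ≡ 1518^2 = 2304324 ≡ 194
659 = 512 + 128 + 16 + 2 + 1, so h^659 ≡ 194·215·2543·1716·2817 ≡ 2514 (mod 3439)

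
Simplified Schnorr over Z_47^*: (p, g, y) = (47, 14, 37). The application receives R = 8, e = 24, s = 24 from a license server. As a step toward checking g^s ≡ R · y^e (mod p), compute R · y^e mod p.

14

37^24 mod 47 = 37
R · y^e ≡ 8·37 = 296 ≡ 14 (mod 47)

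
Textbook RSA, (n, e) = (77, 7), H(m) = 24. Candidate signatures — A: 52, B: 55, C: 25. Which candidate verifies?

A

Candidate A: 52^7 mod 77 = 24
  → matches H(m) = 24
Candidate B: 55^7 mod 77 = 55
Candidate C: 25^7 mod 77 = 53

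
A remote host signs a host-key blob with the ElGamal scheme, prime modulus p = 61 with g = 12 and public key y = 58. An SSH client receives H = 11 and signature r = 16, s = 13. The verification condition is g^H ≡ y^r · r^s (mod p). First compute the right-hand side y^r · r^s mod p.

15

58^2 = 3364 ≡ 9
58^4 ≡ 9^2 = 81 ≡ 20
58^8 ≡ 20^2 = 400 ≡ 34
58^16 ≡ 34^2 = 1156 ≡ 58
16^2 = 256 ≡ 12
16^4 ≡ 12^2 = 144 ≡ 22
16^8 ≡ 22^2 = 484 ≡ 57
13 = 8 + 4 + 1, so 16^13 ≡ 57·22·16 ≡ 56 (mod 61)
y^r · r^s ≡ 58·56 = 3248 ≡ 15 (mod 61)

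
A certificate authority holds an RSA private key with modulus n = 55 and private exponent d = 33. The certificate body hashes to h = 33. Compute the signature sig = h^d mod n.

33

Squares mod 55: h^1≡33, h^2≡44, h^4≡11, h^8≡11, h^16≡11, h^32≡11
33 = 32 + 1, so h^33 ≡ 11·33 ≡ 33 (mod 55)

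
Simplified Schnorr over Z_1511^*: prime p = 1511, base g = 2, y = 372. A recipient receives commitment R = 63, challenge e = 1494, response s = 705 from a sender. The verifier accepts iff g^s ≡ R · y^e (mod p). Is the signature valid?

g^s mod p:
2^2 = 4
2^4 ≡ 4^2 = 16
2^8 ≡ 16^2 = 256
2^16 ≡ 256^2 = 65536 ≡ 563
2^32 ≡ 563^2 = 316969 ≡ 1170
2^64 ≡ 1170^2 = 1368900 ≡ 1445
2^128 ≡ 1445^2 = 2088025 ≡ 1334
2^256 ≡ 1334^2 = 1779556 ≡ 1109
2^512 ≡ 1109^2 = 1229881 ≡ 1438
705 = 512 + 128 + 64 + 1, so 2^705 ≡ 1438·1334·1445·2 ≡ 347 (mod 1511)
R · y^e mod p:
372^2 = 138384 ≡ 883
372^4 ≡ 883^2 = 779689 ≡ 13
372^8 ≡ 13^2 = 169
372^16 ≡ 169^2 = 28561 ≡ 1363
372^32 ≡ 1363^2 = 1857769 ≡ 750
372^64 ≡ 750^2 = 562500 ≡ 408
372^128 ≡ 408^2 = 166464 ≡ 254
372^256 ≡ 254^2 = 64516 ≡ 1054
372^512 ≡ 1054^2 = 1110916 ≡ 331
372^1024 ≡ 331^2 = 109561 ≡ 769
1494 = 1024 + 256 + 128 + 64 + 16 + 4 + 2, so 372^1494 ≡ 769·1054·254·408·1363·13·883 ≡ 439 (mod 1511)
63·439 = 27657 ≡ 459 (mod 1511)
347 ≠ 459; the check fails.

invalid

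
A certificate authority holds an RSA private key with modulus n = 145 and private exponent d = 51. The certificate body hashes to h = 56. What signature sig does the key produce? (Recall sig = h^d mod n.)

Squares mod 145: h^1≡56, h^2≡91, h^4≡16, h^8≡111, h^16≡141, h^32≡16
51 = 32 + 16 + 2 + 1, so h^51 ≡ 16·141·91·56 ≡ 106 (mod 145)

106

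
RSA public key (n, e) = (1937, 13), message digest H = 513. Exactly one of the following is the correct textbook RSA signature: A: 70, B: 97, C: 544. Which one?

B

Candidate A: Squares mod 1937: 70^1≡70, 70^2≡1026, 70^4≡885, 70^8≡677; 13 = 8 + 4 + 1, so 70^13 ≡ 677·885·70 ≡ 226 (mod 1937)
Candidate B: Squares mod 1937: 97^1≡97, 97^2≡1661, 97^4≡633, 97^8≡1667; 13 = 8 + 4 + 1, so 97^13 ≡ 1667·633·97 ≡ 513 (mod 1937)
  → matches H = 513
Candidate C: Squares mod 1937: 544^1≡544, 544^2≡1512, 544^4≡484, 544^8≡1816; 13 = 8 + 4 + 1, so 544^13 ≡ 1816·484·544 ≡ 960 (mod 1937)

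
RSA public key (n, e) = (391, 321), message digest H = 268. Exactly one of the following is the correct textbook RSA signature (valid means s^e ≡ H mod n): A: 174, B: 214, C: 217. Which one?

C

Candidate A: Squares mod 391: 174^1≡174, 174^2≡169, 174^4≡18, 174^8≡324, 174^16≡188, 174^32≡154, 174^64≡256, 174^128≡239, 174^256≡35; 321 = 256 + 64 + 1, so 174^321 ≡ 35·256·174 ≡ 123 (mod 391)
Candidate B: Squares mod 391: 214^1≡214, 214^2≡49, 214^4≡55, 214^8≡288, 214^16≡52, 214^32≡358, 214^64≡307, 214^128≡18, 214^256≡324; 321 = 256 + 64 + 1, so 214^321 ≡ 324·307·214 ≡ 112 (mod 391)
Candidate C: Squares mod 391: 217^1≡217, 217^2≡169, 217^4≡18, 217^8≡324, 217^16≡188, 217^32≡154, 217^64≡256, 217^128≡239, 217^256≡35; 321 = 256 + 64 + 1, so 217^321 ≡ 35·256·217 ≡ 268 (mod 391)
  → matches H = 268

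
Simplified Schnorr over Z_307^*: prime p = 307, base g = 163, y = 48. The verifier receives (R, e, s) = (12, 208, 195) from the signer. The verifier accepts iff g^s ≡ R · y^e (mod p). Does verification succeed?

g^s mod p:
163^2 = 26569 ≡ 167
163^4 ≡ 167^2 = 27889 ≡ 259
163^8 ≡ 259^2 = 67081 ≡ 155
163^16 ≡ 155^2 = 24025 ≡ 79
163^32 ≡ 79^2 = 6241 ≡ 101
163^64 ≡ 101^2 = 10201 ≡ 70
163^128 ≡ 70^2 = 4900 ≡ 295
195 = 128 + 64 + 2 + 1, so 163^195 ≡ 295·70·167·163 ≡ 27 (mod 307)
R · y^e mod p:
48^2 = 2304 ≡ 155
48^4 ≡ 155^2 = 24025 ≡ 79
48^8 ≡ 79^2 = 6241 ≡ 101
48^16 ≡ 101^2 = 10201 ≡ 70
48^32 ≡ 70^2 = 4900 ≡ 295
48^64 ≡ 295^2 = 87025 ≡ 144
48^128 ≡ 144^2 = 20736 ≡ 167
208 = 128 + 64 + 16, so 48^208 ≡ 167·144·70 ≡ 79 (mod 307)
12·79 = 948 ≡ 27 (mod 307)
27 ≡ 27 (mod 307); signature holds.

passes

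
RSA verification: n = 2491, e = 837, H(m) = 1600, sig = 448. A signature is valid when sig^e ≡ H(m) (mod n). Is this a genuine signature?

Squares mod 2491: sig^1≡448, sig^2≡1424, sig^4≡102, sig^8≡440, sig^16≡1793, sig^32≡1459, sig^64≡1367, sig^128≡439, sig^256≡914, sig^512≡911
837 = 512 + 256 + 64 + 4 + 1, so sig^837 ≡ 911·914·1367·102·448 ≡ 1600 (mod 2491)
1600 = H(m), so the signature checks out.

genuine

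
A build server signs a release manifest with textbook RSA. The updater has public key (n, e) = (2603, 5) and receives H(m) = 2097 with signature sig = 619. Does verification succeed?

sig^2 ≡ 619^2 = 383161 ≡ 520
sig^4 ≡ 520^2 = 270400 ≡ 2291
5 = 4 + 1, so sig^5 ≡ 2291·619 ≡ 2097 (mod 2603)
Since 2097 equals the digest 2097, verification succeeds.

passes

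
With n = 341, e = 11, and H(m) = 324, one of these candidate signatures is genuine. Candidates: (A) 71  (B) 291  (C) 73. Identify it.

A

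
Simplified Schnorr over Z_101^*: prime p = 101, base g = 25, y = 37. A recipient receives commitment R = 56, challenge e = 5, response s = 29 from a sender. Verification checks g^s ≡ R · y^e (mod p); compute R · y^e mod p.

58

37^2 = 1369 ≡ 56
37^4 ≡ 56^2 = 3136 ≡ 5
5 = 4 + 1, so 37^5 ≡ 5·37 ≡ 84 (mod 101)
R · y^e ≡ 56·84 = 4704 ≡ 58 (mod 101)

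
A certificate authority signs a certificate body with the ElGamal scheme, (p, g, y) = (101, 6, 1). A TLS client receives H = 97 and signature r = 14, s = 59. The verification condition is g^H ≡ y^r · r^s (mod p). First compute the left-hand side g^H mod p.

65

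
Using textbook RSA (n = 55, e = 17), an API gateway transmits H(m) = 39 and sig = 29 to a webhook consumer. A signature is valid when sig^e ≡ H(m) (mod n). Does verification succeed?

sig^17 mod 55 = 39
39 = H(m), so the signature checks out.

passes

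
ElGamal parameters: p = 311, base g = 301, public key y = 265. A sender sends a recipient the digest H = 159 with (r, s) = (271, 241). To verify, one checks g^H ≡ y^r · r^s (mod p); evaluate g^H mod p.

263

301^2 = 90601 ≡ 100
301^4 ≡ 100^2 = 10000 ≡ 48
301^8 ≡ 48^2 = 2304 ≡ 127
301^16 ≡ 127^2 = 16129 ≡ 268
301^32 ≡ 268^2 = 71824 ≡ 294
301^64 ≡ 294^2 = 86436 ≡ 289
301^128 ≡ 289^2 = 83521 ≡ 173
159 = 128 + 16 + 8 + 4 + 2 + 1, so 301^159 ≡ 173·268·127·48·100·301 ≡ 263 (mod 311)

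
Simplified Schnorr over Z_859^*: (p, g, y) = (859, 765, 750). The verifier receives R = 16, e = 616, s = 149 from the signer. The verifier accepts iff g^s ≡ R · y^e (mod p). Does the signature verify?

does not verify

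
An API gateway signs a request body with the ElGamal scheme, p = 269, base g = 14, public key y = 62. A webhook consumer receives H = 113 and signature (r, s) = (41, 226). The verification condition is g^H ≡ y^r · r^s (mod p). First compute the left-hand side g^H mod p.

115

14^2 = 196
14^4 ≡ 196^2 = 38416 ≡ 218
14^8 ≡ 218^2 = 47524 ≡ 180
14^16 ≡ 180^2 = 32400 ≡ 120
14^32 ≡ 120^2 = 14400 ≡ 143
14^64 ≡ 143^2 = 20449 ≡ 5
113 = 64 + 32 + 16 + 1, so 14^113 ≡ 5·143·120·14 ≡ 115 (mod 269)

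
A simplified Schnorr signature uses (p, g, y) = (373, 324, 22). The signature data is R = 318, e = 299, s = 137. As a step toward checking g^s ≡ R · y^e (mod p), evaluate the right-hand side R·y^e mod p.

17

22^299 mod 373 = 332
R · y^e ≡ 318·332 = 105576 ≡ 17 (mod 373)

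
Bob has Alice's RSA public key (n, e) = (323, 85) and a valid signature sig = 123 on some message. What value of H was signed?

310

sig^2 ≡ 123^2 = 15129 ≡ 271
sig^4 ≡ 271^2 = 73441 ≡ 120
sig^8 ≡ 120^2 = 14400 ≡ 188
sig^16 ≡ 188^2 = 35344 ≡ 137
sig^32 ≡ 137^2 = 18769 ≡ 35
sig^64 ≡ 35^2 = 1225 ≡ 256
85 = 64 + 16 + 4 + 1, so sig^85 ≡ 256·137·120·123 ≡ 310 (mod 323)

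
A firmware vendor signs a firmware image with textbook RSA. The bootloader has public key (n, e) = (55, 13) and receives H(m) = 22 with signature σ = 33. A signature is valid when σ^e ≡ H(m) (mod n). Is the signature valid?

invalid

σ^2 ≡ 33^2 = 1089 ≡ 44
σ^4 ≡ 44^2 = 1936 ≡ 11
σ^8 ≡ 11^2 = 121 ≡ 11
13 = 8 + 4 + 1, so σ^13 ≡ 11·11·33 ≡ 33 (mod 55)
The recovered value 33 does not match the digest 22.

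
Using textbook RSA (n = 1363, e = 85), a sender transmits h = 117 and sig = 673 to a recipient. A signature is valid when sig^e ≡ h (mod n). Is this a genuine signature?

forged

sig^2 ≡ 673^2 = 452929 ≡ 413
sig^4 ≡ 413^2 = 170569 ≡ 194
sig^8 ≡ 194^2 = 37636 ≡ 835
sig^16 ≡ 835^2 = 697225 ≡ 732
sig^32 ≡ 732^2 = 535824 ≡ 165
sig^64 ≡ 165^2 = 27225 ≡ 1328
85 = 64 + 16 + 4 + 1, so sig^85 ≡ 1328·732·194·673 ≡ 1195 (mod 1363)
1195 ≠ 117, so verification fails.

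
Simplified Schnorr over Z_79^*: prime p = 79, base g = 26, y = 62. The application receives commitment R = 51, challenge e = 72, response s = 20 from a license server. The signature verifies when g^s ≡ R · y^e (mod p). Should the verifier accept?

reject

g^s mod p:
26^2 = 676 ≡ 44
26^4 ≡ 44^2 = 1936 ≡ 40
26^8 ≡ 40^2 = 1600 ≡ 20
26^16 ≡ 20^2 = 400 ≡ 5
20 = 16 + 4, so 26^20 ≡ 5·40 ≡ 42 (mod 79)
R · y^e mod p:
62^2 = 3844 ≡ 52
62^4 ≡ 52^2 = 2704 ≡ 18
62^8 ≡ 18^2 = 324 ≡ 8
62^16 ≡ 8^2 = 64
62^32 ≡ 64^2 = 4096 ≡ 67
62^64 ≡ 67^2 = 4489 ≡ 65
72 = 64 + 8, so 62^72 ≡ 65·8 ≡ 46 (mod 79)
51·46 = 2346 ≡ 55 (mod 79)
42 ≠ 55; the check fails.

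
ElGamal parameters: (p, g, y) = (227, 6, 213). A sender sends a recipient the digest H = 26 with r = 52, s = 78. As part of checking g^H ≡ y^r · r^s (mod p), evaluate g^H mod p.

9

6^2 = 36
6^4 ≡ 36^2 = 1296 ≡ 161
6^8 ≡ 161^2 = 25921 ≡ 43
6^16 ≡ 43^2 = 1849 ≡ 33
26 = 16 + 8 + 2, so 6^26 ≡ 33·43·36 ≡ 9 (mod 227)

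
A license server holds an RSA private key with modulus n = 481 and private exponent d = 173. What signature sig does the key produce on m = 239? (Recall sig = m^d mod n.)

m^173 mod 481 = 5

5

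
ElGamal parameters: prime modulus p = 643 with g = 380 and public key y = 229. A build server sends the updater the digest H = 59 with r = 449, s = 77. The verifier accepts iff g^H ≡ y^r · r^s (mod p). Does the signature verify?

verifies

Left side g^H mod p:
380^2 = 144400 ≡ 368
380^4 ≡ 368^2 = 135424 ≡ 394
380^8 ≡ 394^2 = 155236 ≡ 273
380^16 ≡ 273^2 = 74529 ≡ 584
380^32 ≡ 584^2 = 341056 ≡ 266
59 = 32 + 16 + 8 + 2 + 1, so 380^59 ≡ 266·584·273·368·380 ≡ 305 (mod 643)
Right side y^r · r^s mod p:
229^2 = 52441 ≡ 358
229^4 ≡ 358^2 = 128164 ≡ 207
229^8 ≡ 207^2 = 42849 ≡ 411
229^16 ≡ 411^2 = 168921 ≡ 455
229^32 ≡ 455^2 = 207025 ≡ 622
229^64 ≡ 622^2 = 386884 ≡ 441
229^128 ≡ 441^2 = 194481 ≡ 295
229^256 ≡ 295^2 = 87025 ≡ 220
449 = 256 + 128 + 64 + 1, so 229^449 ≡ 220·295·441·229 ≡ 295 (mod 643)
449^2 = 201601 ≡ 342
449^4 ≡ 342^2 = 116964 ≡ 581
449^8 ≡ 581^2 = 337561 ≡ 629
449^16 ≡ 629^2 = 395641 ≡ 196
449^32 ≡ 196^2 = 38416 ≡ 479
449^64 ≡ 479^2 = 229441 ≡ 533
77 = 64 + 8 + 4 + 1, so 449^77 ≡ 533·629·581·449 ≡ 219 (mod 643)
295·219 = 64605 ≡ 305 (mod 643)
305 ≡ 305 (mod 643), so the signature is genuine.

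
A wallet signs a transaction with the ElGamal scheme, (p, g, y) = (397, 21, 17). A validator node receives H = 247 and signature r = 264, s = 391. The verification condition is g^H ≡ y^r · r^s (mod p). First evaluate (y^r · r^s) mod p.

377

17^2 = 289
17^4 ≡ 289^2 = 83521 ≡ 151
17^8 ≡ 151^2 = 22801 ≡ 172
17^16 ≡ 172^2 = 29584 ≡ 206
17^32 ≡ 206^2 = 42436 ≡ 354
17^64 ≡ 354^2 = 125316 ≡ 261
17^128 ≡ 261^2 = 68121 ≡ 234
17^256 ≡ 234^2 = 54756 ≡ 367
264 = 256 + 8, so 17^264 ≡ 367·172 ≡ 1 (mod 397)
264^2 = 69696 ≡ 221
264^4 ≡ 221^2 = 48841 ≡ 10
264^8 ≡ 10^2 = 100
264^16 ≡ 100^2 = 10000 ≡ 75
264^32 ≡ 75^2 = 5625 ≡ 67
264^64 ≡ 67^2 = 4489 ≡ 122
264^128 ≡ 122^2 = 14884 ≡ 195
264^256 ≡ 195^2 = 38025 ≡ 310
391 = 256 + 128 + 4 + 2 + 1, so 264^391 ≡ 310·195·10·221·264 ≡ 377 (mod 397)
y^r · r^s ≡ 1·377 = 377 ≡ 377 (mod 397)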